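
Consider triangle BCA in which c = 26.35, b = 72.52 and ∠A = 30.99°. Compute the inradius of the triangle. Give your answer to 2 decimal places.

By the law of cosines, a² = b² + c² − 2·b·c·cos A = 2677.2, so a ≈ 51.742.
Area = ½·b·c·sin A ≈ 491.95.
Semiperimeter s = (72.52+26.35+51.742)/2 = 75.306.
Inradius = area/s = 491.95/75.306 ≈ 6.5327.

6.53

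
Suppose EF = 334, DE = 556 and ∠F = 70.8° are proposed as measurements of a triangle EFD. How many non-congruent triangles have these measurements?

1

EF·sin F = 334·sin(70.8°) ≈ 315.4.
Since DE ≥ EF, exactly one triangle exists.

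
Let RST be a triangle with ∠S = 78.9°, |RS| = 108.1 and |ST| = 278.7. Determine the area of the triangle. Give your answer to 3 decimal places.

area ≈ 14781.933

Area = ½·|RS|·|ST|·sin S ≈ 14782.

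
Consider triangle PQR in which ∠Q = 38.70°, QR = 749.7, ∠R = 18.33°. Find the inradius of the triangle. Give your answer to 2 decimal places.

82.88

The third angle is ∠P = 180° − ∠Q − ∠R = 122.97°.
Law of sines: RP = QR·sin Q/sin P ≈ 558.72.
Law of sines: PQ = QR·sin R/sin P ≈ 281.03.
Area = ½·QR·RP·sin R ≈ 65866.
Semiperimeter s = (749.7+558.72+281.03)/2 = 794.73.
Inradius = area/s = 65866/794.73 ≈ 82.879.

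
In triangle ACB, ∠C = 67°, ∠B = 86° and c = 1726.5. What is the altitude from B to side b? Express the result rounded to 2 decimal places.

The third angle is ∠A = 180° − ∠C − ∠B = 27.00°.
Law of sines: a = c·sin A/sin C ≈ 851.51.
Law of sines: b = c·sin B/sin C ≈ 1871.
Area = ½·c·a·sin B ≈ 7.3327e+05.
The altitude from B has length 2·area/b ≈ 783.81.

h_B ≈ 783.81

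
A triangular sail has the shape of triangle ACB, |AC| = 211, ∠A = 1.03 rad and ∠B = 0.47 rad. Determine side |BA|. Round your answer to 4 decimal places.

The third angle is ∠C = π − ∠B − ∠A = 1.642 rad.
Law of sines: |BA| = |AC|·sin C/sin B ≈ 464.73.

464.7335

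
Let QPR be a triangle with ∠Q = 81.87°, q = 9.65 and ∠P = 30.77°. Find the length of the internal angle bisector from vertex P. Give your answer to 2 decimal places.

8.98

The third angle is ∠R = 180° − ∠Q − ∠P = 67.36°.
Law of sines: p = q·sin P/sin Q ≈ 4.987.
Law of sines: r = q·sin R/sin Q ≈ 8.9968.
The bisector from P has length 2·r·q·cos(∠P/2)/(r+q) ≈ 8.9783.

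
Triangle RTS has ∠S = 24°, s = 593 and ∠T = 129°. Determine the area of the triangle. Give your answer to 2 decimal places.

The third angle is ∠R = 180° − ∠T − ∠S = 27.00°.
Law of sines: r = s·sin R/sin S ≈ 661.89.
Law of sines: t = s·sin T/sin S ≈ 1133.
Area = ½·s·r·sin T ≈ 1.5252e+05.

area ≈ 152516.02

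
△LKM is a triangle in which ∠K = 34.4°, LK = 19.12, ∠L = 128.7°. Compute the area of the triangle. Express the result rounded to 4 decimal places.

The third angle is ∠M = 180° − ∠L − ∠K = 16.90°.
Law of sines: KM = LK·sin L/sin M ≈ 51.33.
Law of sines: ML = LK·sin K/sin M ≈ 37.159.
Area = ½·LK·KM·sin K ≈ 277.24.

area ≈ 277.2393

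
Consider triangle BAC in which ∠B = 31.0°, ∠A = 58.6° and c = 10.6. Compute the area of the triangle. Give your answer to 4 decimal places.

24.6980

The third angle is ∠C = 180° − ∠B − ∠A = 90.40°.
Law of sines: b = c·sin B/sin C ≈ 5.4595.
Law of sines: a = c·sin A/sin C ≈ 9.0479.
Area = ½·c·b·sin A ≈ 24.698.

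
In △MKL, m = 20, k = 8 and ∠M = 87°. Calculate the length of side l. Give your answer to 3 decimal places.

18.754

Law of sines: sin K = k·sin M/m ≈ 0.39945.
Since m ≥ k, only the acute value applies: ∠K ≈ 23.54°.
Then ∠L = 180° − ∠M − ∠K ≈ 69.46°.
Law of sines gives l = m·sin L/sin M ≈ 18.754.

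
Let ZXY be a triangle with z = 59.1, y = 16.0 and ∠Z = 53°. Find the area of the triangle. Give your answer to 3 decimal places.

Law of sines: sin Y = y·sin Z/z ≈ 0.21621.
Since z ≥ y, only the acute value applies: ∠Y ≈ 12.49°.
Then ∠X = 180° − ∠Z − ∠Y ≈ 114.51°.
Law of sines gives x = z·sin X/sin Z ≈ 67.331.
Area = ½·z·y·sin X ≈ 430.18.

area ≈ 430.184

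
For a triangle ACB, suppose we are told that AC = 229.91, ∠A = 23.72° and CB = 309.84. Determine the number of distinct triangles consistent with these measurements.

1

AC·sin A = 229.91·sin(23.72°) ≈ 92.49.
Since CB ≥ AC, exactly one triangle exists.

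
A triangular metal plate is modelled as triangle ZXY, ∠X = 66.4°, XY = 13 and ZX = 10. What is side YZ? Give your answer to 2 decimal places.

12.84

By the law of cosines, YZ² = ZX² + XY² − 2·ZX·XY·cos X = 164.91, so YZ ≈ 12.842.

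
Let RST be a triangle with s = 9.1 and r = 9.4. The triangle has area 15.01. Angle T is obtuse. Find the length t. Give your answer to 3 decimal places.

From area = ½·r·s·sin T, we get sin T = 2·area/(r·s) ≈ 0.35095.
Taking the obtuse solution, ∠T ≈ 159.45°.
Law of cosines then gives t ≈ 18.204.

18.204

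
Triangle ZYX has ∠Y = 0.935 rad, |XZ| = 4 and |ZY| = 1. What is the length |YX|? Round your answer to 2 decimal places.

4.51

Law of sines: sin X = |ZY|·sin Y/|XZ| ≈ 0.20115.
Since |XZ| ≥ |ZY|, only the acute value applies: ∠X ≈ 0.203 rad.
Then ∠Z = π − ∠Y − ∠X ≈ 2.004 rad.
Law of sines gives |YX| = |XZ|·sin Z/sin Y ≈ 4.5121.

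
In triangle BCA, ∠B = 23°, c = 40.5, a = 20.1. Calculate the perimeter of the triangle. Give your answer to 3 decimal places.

perimeter ≈ 83.958

By the law of cosines, b² = c² + a² − 2·c·a·cos B = 545.59, so b ≈ 23.358.
Semiperimeter s = (23.358+40.5+20.1)/2 = 41.979.
Perimeter = 23.358 + 40.5 + 20.1 = 83.958.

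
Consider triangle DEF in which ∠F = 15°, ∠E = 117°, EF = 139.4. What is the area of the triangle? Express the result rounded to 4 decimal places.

3015.0826

The third angle is ∠D = 180° − ∠E − ∠F = 48.00°.
Law of sines: FD = EF·sin E/sin D ≈ 167.14.
Law of sines: DE = EF·sin F/sin D ≈ 48.55.
Area = ½·EF·FD·sin F ≈ 3015.1.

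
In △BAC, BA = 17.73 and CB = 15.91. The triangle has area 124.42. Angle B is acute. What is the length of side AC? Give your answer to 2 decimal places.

From area = ½·CB·BA·sin B, we get sin B = 2·area/(CB·BA) ≈ 0.88215.
Taking the acute solution, ∠B ≈ 61.90°.
Law of cosines then gives AC ≈ 17.372.

17.37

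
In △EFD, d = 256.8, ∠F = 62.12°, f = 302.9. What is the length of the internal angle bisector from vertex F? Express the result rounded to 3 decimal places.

244.303

Law of sines: sin D = d·sin F/f ≈ 0.74940.
Since f ≥ d, only the acute value applies: ∠D ≈ 48.54°.
Then ∠E = 180° − ∠F − ∠D ≈ 69.34°.
Law of sines gives e = f·sin E/sin F ≈ 320.64.
The bisector from F has length 2·d·e·cos(∠F/2)/(d+e) ≈ 244.3.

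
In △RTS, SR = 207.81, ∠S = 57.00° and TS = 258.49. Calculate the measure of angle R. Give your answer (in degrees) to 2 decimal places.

By the law of cosines, RT² = TS² + SR² − 2·TS·SR·cos S = 51490, so RT ≈ 226.91.
Law of cosines again: cos R = (SR² + RT² − TS²)/(2·SR·RT) ≈ 0.29538, so ∠R ≈ 72.82°.

∠R ≈ 72.82°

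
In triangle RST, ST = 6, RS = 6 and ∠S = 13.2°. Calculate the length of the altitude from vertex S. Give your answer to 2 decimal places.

By the law of cosines, TR² = RS² + ST² − 2·RS·ST·cos S = 1.9023, so TR ≈ 1.3792.
Area = ½·RS·ST·sin S ≈ 4.1103.
The altitude from S has length 2·area/TR ≈ 5.9602.

h_S ≈ 5.96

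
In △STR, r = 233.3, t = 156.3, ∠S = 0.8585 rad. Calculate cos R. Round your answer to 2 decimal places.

By the law of cosines, s² = t² + r² − 2·t·r·cos S = 31194, so s ≈ 176.62.
Law of cosines again: cos R = (s² + t² − r²)/(2·s·t) ≈ 0.02164, so ∠R ≈ 1.5492 rad.

0.02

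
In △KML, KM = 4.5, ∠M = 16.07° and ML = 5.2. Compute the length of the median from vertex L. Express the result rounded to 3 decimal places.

By the law of cosines, LK² = KM² + ML² − 2·KM·ML·cos M = 2.3187, so LK ≈ 1.5227.
Median from L: ½√(2·ML² + 2·LK² − KM²) ≈ 3.1011.

m_L ≈ 3.101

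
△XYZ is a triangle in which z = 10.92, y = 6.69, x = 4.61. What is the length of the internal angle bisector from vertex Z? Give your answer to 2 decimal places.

1.43

By the law of cosines, cos Z = (x² + y² − z²) / (2·x·y) ≈ -0.86311, so ∠Z ≈ 149.67°.
The bisector from Z has length 2·x·y·cos(∠Z/2)/(x+y) ≈ 1.4281.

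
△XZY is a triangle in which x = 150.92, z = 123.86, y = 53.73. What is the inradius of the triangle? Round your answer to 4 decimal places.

r ≈ 19.0384

Semiperimeter s = (150.92 + 123.86 + 53.73)/2 = 164.25.
Heron's formula: area = √(164.25·13.335·40.395·110.53) ≈ 3127.2.
Inradius = area/s = 3127.2/164.25 ≈ 19.038.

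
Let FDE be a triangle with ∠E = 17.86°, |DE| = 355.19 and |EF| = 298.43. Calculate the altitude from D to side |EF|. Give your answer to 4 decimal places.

By the law of cosines, |FD|² = |DE|² + |EF|² − 2·|DE|·|EF|·cos E = 13438, so |FD| ≈ 115.92.
Area = ½·|DE|·|EF|·sin E ≈ 16255.
The altitude from D has length 2·area/|EF| ≈ 108.93.

108.9340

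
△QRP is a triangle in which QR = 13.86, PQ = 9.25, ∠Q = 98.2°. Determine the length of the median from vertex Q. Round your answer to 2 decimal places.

m_Q ≈ 7.76

By the law of cosines, RP² = PQ² + QR² − 2·PQ·QR·cos Q = 314.23, so RP ≈ 17.727.
Median from Q: ½√(2·PQ² + 2·QR² − RP²) ≈ 7.7635.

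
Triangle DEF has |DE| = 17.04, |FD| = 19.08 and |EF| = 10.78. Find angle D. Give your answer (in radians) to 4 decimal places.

∠D ≈ 0.5958 rad

By the law of cosines, cos D = (|FD|² + |DE|² − |EF|²) / (2·|FD|·|DE|) ≈ 0.82769, so ∠D ≈ 0.5958 rad.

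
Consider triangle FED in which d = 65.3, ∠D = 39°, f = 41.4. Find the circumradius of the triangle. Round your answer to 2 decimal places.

51.88

Law of sines: sin F = f·sin D/d ≈ 0.39899.
Since d ≥ f, only the acute value applies: ∠F ≈ 23.51°.
Then ∠E = 180° − ∠D − ∠F ≈ 117.49°.
Law of sines gives e = d·sin E/sin D ≈ 92.051.
Circumradius = d/(2 sin D) ≈ 51.881.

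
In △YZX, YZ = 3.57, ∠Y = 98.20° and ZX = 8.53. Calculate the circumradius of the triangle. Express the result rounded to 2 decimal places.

Law of sines: sin X = YZ·sin Y/ZX ≈ 0.41424.
Since ZX ≥ YZ, only the acute value applies: ∠X ≈ 24.47°.
Then ∠Z = 180° − ∠Y − ∠X ≈ 57.33°.
Law of sines gives XY = ZX·sin Z/sin Y ≈ 7.2545.
Circumradius = ZX/(2 sin Y) ≈ 4.3091.

R ≈ 4.31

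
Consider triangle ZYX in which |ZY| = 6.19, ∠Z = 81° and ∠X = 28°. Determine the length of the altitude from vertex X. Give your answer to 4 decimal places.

12.3132

The third angle is ∠Y = 180° − ∠X − ∠Z = 71.00°.
Law of sines: |YX| = |ZY|·sin Z/sin X ≈ 13.023.
Law of sines: |XZ| = |ZY|·sin Y/sin X ≈ 12.467.
Area = ½·|ZY|·|YX|·sin Y ≈ 38.109.
The altitude from X has length 2·area/|ZY| ≈ 12.313.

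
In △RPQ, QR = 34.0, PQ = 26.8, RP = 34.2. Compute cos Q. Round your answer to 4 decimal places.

cos Q ≈ 0.3866

By the law of cosines, cos Q = (PQ² + QR² − RP²) / (2·PQ·QR) ≈ 0.38663, so ∠Q ≈ 67.25°.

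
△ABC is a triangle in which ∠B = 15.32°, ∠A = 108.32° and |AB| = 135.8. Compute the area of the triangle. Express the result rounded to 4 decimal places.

2777.9647

The third angle is ∠C = 180° − ∠A − ∠B = 56.36°.
Law of sines: |BC| = |AB|·sin A/sin C ≈ 154.85.
Law of sines: |CA| = |AB|·sin B/sin C ≈ 43.097.
Area = ½·|AB|·|BC|·sin B ≈ 2778.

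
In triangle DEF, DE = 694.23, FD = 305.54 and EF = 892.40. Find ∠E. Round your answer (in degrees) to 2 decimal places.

By the law of cosines, cos E = (DE² + EF² − FD²) / (2·DE·EF) ≈ 0.95635, so ∠E ≈ 16.99°.

∠E ≈ 16.99°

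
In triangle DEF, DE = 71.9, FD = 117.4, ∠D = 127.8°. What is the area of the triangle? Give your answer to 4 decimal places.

3334.8729

Area = ½·FD·DE·sin D ≈ 3334.9.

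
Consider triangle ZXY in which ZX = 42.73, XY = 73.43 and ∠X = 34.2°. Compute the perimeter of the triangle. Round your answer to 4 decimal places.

perimeter ≈ 161.1891

By the law of cosines, YZ² = ZX² + XY² − 2·ZX·XY·cos X = 2027.6, so YZ ≈ 45.029.
Semiperimeter s = (73.43+45.029+42.73)/2 = 80.595.
Perimeter = 73.43 + 45.029 + 42.73 = 161.19.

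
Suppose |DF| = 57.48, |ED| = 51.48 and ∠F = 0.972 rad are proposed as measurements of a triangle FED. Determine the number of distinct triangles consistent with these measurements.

|DF|·sin F = 57.48·sin(0.972 rad) ≈ 47.48.
Since |DF| sin F < |ED| < |DF| (47.48 < 51.48 < 57.48), two triangles exist.

2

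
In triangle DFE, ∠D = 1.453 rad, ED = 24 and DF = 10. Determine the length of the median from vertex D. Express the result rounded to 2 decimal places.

13.53

By the law of cosines, FE² = ED² + DF² − 2·ED·DF·cos D = 619.59, so FE ≈ 24.892.
Median from D: ½√(2·ED² + 2·DF² − FE²) ≈ 13.532.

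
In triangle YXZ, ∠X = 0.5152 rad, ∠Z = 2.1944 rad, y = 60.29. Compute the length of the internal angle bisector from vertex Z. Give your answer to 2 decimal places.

The third angle is ∠Y = π − ∠X − ∠Z = 0.4320 rad.
Law of sines: x = y·sin X/sin Y ≈ 70.95.
Law of sines: z = y·sin Z/sin Y ≈ 116.9.
The bisector from Z has length 2·y·x·cos(∠Z/2)/(y+x) ≈ 29.731.

29.73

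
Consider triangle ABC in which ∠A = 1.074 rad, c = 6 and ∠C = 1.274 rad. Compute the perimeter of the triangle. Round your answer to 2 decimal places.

The third angle is ∠B = π − ∠C − ∠A = 0.794 rad.
Law of sines: a = c·sin A/sin C ≈ 5.5158.
Law of sines: b = c·sin B/sin C ≈ 4.4728.
Semiperimeter s = (5.5158+4.4728+6)/2 = 7.9943.
Perimeter = 5.5158 + 4.4728 + 6 = 15.989.

15.99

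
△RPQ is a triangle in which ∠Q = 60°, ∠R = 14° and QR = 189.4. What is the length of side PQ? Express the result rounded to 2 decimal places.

The third angle is ∠P = 180° − ∠Q − ∠R = 106.00°.
Law of sines: PQ = QR·sin R/sin P ≈ 47.667.

47.67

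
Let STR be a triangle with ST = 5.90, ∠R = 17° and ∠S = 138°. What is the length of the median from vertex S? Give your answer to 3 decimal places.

m_S ≈ 2.862

The third angle is ∠T = 180° − ∠R − ∠S = 25.00°.
Law of sines: TR = ST·sin S/sin R ≈ 13.503.
Law of sines: RS = ST·sin T/sin R ≈ 8.5283.
Median from S: ½√(2·RS² + 2·ST² − TR²) ≈ 2.8617.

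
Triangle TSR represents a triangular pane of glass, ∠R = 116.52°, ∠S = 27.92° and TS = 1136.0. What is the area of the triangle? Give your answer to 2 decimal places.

The third angle is ∠T = 180° − ∠S − ∠R = 35.56°.
Law of sines: SR = TS·sin T/sin R ≈ 738.34.
Law of sines: RT = TS·sin S/sin R ≈ 594.47.
Area = ½·TS·SR·sin S ≈ 1.9637e+05.

area ≈ 196367.20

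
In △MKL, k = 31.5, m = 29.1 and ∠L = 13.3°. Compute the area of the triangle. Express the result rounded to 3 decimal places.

area ≈ 105.438

Area = ½·m·k·sin L ≈ 105.44.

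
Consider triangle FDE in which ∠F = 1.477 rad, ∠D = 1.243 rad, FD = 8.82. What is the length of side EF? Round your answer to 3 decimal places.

The third angle is ∠E = π − ∠F − ∠D = 0.422 rad.
Law of sines: EF = FD·sin D/sin E ≈ 20.406.

20.406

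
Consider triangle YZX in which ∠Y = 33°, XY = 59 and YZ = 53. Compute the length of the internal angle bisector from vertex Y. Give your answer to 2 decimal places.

By the law of cosines, ZX² = XY² + YZ² − 2·XY·YZ·cos Y = 1045, so ZX ≈ 32.326.
The bisector from Y has length 2·XY·YZ·cos(∠Y/2)/(XY+YZ) ≈ 53.54.

53.54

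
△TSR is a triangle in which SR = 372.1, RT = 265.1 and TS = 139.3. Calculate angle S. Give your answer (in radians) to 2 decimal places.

0.56

By the law of cosines, cos S = (TS² + SR² − RT²) / (2·TS·SR) ≈ 0.84487, so ∠S ≈ 0.564 rad.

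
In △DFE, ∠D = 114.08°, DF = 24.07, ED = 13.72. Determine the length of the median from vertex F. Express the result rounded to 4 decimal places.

By the law of cosines, FE² = ED² + DF² − 2·ED·DF·cos D = 1037.1, so FE ≈ 32.204.
Median from F: ½√(2·DF² + 2·FE² − ED²) ≈ 27.589.

m_F ≈ 27.5892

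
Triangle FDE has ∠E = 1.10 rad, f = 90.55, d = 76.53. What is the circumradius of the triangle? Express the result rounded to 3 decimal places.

By the law of cosines, e² = f² + d² − 2·f·d·cos E = 7769.5, so e ≈ 88.145.
Area = ½·f·d·sin E ≈ 3087.9.
Circumradius = e/(2 sin E) ≈ 49.452.

49.452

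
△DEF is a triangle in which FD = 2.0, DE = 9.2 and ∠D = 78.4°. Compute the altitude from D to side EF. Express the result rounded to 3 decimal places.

2.000

By the law of cosines, EF² = FD² + DE² − 2·FD·DE·cos D = 81.24, so EF ≈ 9.0133.
Area = ½·FD·DE·sin D ≈ 9.0121.
The altitude from D has length 2·area/EF ≈ 1.9997.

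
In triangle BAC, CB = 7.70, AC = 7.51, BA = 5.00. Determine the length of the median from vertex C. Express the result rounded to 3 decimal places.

Median from C: ½√(2·AC² + 2·CB² − BA²) ≈ 7.183.

7.183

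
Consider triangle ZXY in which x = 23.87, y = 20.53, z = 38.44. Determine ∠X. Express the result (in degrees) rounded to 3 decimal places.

By the law of cosines, cos X = (y² + z² − x²) / (2·y·z) ≈ 0.84223, so ∠X ≈ 32.62°.

32.623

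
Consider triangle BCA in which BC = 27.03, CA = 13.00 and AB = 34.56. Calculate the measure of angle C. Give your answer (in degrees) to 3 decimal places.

∠C ≈ 114.799°

By the law of cosines, cos C = (BC² + CA² − AB²) / (2·BC·CA) ≈ -0.41944, so ∠C ≈ 114.80°.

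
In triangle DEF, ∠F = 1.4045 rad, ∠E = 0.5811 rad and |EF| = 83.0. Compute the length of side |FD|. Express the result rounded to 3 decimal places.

49.784

The third angle is ∠D = π − ∠E − ∠F = 1.1560 rad.
Law of sines: |FD| = |EF|·sin E/sin D ≈ 49.784.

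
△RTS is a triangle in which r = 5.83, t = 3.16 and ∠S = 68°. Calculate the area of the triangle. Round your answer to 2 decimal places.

8.54

Area = ½·r·t·sin S ≈ 8.5407.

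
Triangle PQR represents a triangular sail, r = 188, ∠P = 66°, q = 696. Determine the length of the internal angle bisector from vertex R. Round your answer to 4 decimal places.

662.2955

By the law of cosines, p² = q² + r² − 2·q·r·cos P = 4.1332e+05, so p ≈ 642.9.
Law of cosines again: cos R = (p² + q² − r²)/(2·p·q) ≈ 0.96366, so ∠R ≈ 15.49°.
The bisector from R has length 2·p·q·cos(∠R/2)/(p+q) ≈ 662.3.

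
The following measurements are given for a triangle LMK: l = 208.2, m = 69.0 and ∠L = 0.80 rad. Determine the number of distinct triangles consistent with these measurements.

1

m·sin L = 69.0·sin(0.80 rad) ≈ 49.5.
Since l ≥ m, exactly one triangle exists.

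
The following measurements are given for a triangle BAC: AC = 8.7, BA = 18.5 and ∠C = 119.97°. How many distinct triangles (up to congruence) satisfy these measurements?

AC·sin C = 8.7·sin(119.97°) ≈ 7.537.
Since ∠C is not acute, a triangle exists only if BA > AC; here BA > AC, so there is exactly one triangle.

1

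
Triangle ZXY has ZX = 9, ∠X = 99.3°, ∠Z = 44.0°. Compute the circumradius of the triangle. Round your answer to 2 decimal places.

The third angle is ∠Y = 180° − ∠Z − ∠X = 36.70°.
Law of sines: XY = ZX·sin Z/sin Y ≈ 10.461.
Law of sines: YZ = ZX·sin X/sin Y ≈ 14.862.
Circumradius = ZX/(2 sin Y) ≈ 7.5298.

7.53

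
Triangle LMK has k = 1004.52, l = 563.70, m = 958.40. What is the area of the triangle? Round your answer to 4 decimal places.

Semiperimeter s = (563.7 + 958.4 + 1004.5)/2 = 1263.3.
Heron's formula: area = √(1263.3·699.61·304.91·258.79) ≈ 2.6408e+05.

264084.2803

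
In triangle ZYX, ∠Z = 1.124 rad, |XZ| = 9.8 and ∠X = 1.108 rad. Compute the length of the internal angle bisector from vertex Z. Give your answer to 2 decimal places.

The third angle is ∠Y = π − ∠X − ∠Z = 0.910 rad.
Law of sines: |YX| = |XZ|·sin Z/sin Y ≈ 11.198.
Law of sines: |ZY| = |XZ|·sin X/sin Y ≈ 11.111.
The bisector from Z has length 2·|XZ|·|ZY|·cos(∠Z/2)/(|XZ|+|ZY|) ≈ 8.8124.

8.81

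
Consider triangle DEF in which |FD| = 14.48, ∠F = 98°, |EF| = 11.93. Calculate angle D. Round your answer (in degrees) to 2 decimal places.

By the law of cosines, |DE|² = |EF|² + |FD|² − 2·|EF|·|FD|·cos F = 400.08, so |DE| ≈ 20.002.
Law of cosines again: cos D = (|FD|² + |DE|² − |EF|²)/(2·|FD|·|DE|) ≈ 0.80694, so ∠D ≈ 36.20°.

∠D ≈ 36.20°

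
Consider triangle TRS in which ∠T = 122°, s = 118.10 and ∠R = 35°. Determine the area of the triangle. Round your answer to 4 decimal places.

The third angle is ∠S = 180° − ∠T − ∠R = 23.00°.
Law of sines: t = s·sin T/sin S ≈ 256.33.
Law of sines: r = s·sin R/sin S ≈ 173.37.
Area = ½·s·t·sin R ≈ 8681.7.

area ≈ 8681.6760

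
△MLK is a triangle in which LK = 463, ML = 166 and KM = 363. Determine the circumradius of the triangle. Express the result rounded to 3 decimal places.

260.229

By the law of cosines, cos M = (KM² + ML² − LK²) / (2·KM·ML) ≈ -0.45674, so ∠M ≈ 117.18°.
Circumradius = LK/(2 sin M) ≈ 260.23.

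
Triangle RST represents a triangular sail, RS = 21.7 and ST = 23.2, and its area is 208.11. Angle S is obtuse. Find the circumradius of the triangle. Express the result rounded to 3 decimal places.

From area = ½·RS·ST·sin S, we get sin S = 2·area/(RS·ST) ≈ 0.82675.
Taking the obtuse solution, ∠S ≈ 2.168 rad.
Law of cosines then gives TR ≈ 39.693.
Circumradius = TR/(2 sin S) ≈ 24.006.

24.006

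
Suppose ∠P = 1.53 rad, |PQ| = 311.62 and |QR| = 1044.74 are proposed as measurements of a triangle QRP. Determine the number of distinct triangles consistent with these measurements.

|PQ|·sin P = 311.62·sin(1.53 rad) ≈ 311.4.
Since |QR| ≥ |PQ|, exactly one triangle exists.

1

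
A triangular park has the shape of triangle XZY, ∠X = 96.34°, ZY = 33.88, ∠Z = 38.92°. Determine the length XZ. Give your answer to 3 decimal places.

The third angle is ∠Y = 180° − ∠X − ∠Z = 44.74°.
Law of sines: XZ = ZY·sin Y/sin X ≈ 23.995.

23.995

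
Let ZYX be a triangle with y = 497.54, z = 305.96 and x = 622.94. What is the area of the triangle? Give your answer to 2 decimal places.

Semiperimeter s = (305.96 + 497.54 + 622.94)/2 = 713.22.
Heron's formula: area = √(713.22·407.26·215.68·90.28) ≈ 75205.

75205.28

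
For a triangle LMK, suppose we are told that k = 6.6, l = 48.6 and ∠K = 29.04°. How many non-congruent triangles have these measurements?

0

l·sin K = 48.6·sin(29.04°) ≈ 23.59.
Since k = 6.6 < 23.59 = l sin K, no triangle exists.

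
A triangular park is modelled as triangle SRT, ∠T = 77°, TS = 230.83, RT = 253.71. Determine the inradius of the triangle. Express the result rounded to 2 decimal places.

By the law of cosines, SR² = RT² + TS² − 2·RT·TS·cos T = 91303, so SR ≈ 302.16.
Area = ½·RT·TS·sin T ≈ 28531.
Semiperimeter s = (253.71+230.83+302.16)/2 = 393.35.
Inradius = area/s = 28531/393.35 ≈ 72.534.

r ≈ 72.53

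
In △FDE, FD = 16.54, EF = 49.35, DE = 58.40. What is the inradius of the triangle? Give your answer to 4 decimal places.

Semiperimeter s = (58.4 + 49.35 + 16.54)/2 = 62.145.
Heron's formula: area = √(62.145·3.745·12.795·45.605) ≈ 368.52.
Inradius = area/s = 368.52/62.145 ≈ 5.9299.

r ≈ 5.9299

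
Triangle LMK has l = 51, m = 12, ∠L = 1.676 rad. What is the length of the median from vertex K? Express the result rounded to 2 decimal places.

m_K ≈ 28.08

Law of sines: sin M = m·sin L/l ≈ 0.23399.
Since l ≥ m, only the acute value applies: ∠M ≈ 0.236 rad.
Then ∠K = π − ∠L − ∠M ≈ 1.229 rad.
Law of sines gives k = l·sin K/sin L ≈ 48.324.
Median from K: ½√(2·l² + 2·m² − k²) ≈ 28.084.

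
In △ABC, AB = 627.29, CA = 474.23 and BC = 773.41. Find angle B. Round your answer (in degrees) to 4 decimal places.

By the law of cosines, cos B = (AB² + BC² − CA²) / (2·AB·BC) ≈ 0.79023, so ∠B ≈ 37.79°.

∠B ≈ 37.7932°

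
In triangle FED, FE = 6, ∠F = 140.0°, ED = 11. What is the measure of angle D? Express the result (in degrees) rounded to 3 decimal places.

∠D ≈ 20.525°

Law of sines: sin D = FE·sin F/ED ≈ 0.35061.
Since ED ≥ FE, only the acute value applies: ∠D ≈ 20.52°.
Then ∠E = 180° − ∠F − ∠D ≈ 19.48°.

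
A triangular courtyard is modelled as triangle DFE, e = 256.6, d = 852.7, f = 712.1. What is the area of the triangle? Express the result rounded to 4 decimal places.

area ≈ 82834.9018

Semiperimeter s = (852.7 + 712.1 + 256.6)/2 = 910.7.
Heron's formula: area = √(910.7·58·198.6·654.1) ≈ 82835.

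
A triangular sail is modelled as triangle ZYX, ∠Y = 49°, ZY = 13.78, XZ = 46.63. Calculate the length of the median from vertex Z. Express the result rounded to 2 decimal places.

Law of sines: sin X = ZY·sin Y/XZ ≈ 0.22303.
Since XZ ≥ ZY, only the acute value applies: ∠X ≈ 12.89°.
Then ∠Z = 180° − ∠Y − ∠X ≈ 118.11°.
Law of sines gives YX = XZ·sin Z/sin Y ≈ 54.496.
Median from Z: ½√(2·XZ² + 2·ZY² − YX²) ≈ 20.968.

20.97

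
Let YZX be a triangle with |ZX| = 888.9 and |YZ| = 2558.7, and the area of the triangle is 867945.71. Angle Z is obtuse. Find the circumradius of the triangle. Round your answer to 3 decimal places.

From area = ½·|YZ|·|ZX|·sin Z, we get sin Z = 2·area/(|YZ|·|ZX|) ≈ 0.76322.
Taking the obtuse solution, ∠Z ≈ 130.25°.
Law of cosines then gives |XY| ≈ 3205.7.
Circumradius = |XY|/(2 sin Z) ≈ 2100.1.

R ≈ 2100.089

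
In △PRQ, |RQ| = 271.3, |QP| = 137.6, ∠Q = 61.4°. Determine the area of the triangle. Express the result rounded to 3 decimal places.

area ≈ 16387.939

Area = ½·|RQ|·|QP|·sin Q ≈ 16388.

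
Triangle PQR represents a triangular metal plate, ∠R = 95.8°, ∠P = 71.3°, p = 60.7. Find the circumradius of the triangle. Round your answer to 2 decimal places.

32.04

The third angle is ∠Q = 180° − ∠R − ∠P = 12.90°.
Law of sines: q = p·sin Q/sin P ≈ 14.307.
Law of sines: r = p·sin R/sin P ≈ 63.755.
Circumradius = p/(2 sin P) ≈ 32.041.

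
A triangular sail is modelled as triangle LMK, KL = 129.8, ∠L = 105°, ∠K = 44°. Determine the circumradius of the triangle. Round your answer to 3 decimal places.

The third angle is ∠M = 180° − ∠K − ∠L = 31.00°.
Law of sines: MK = KL·sin L/sin M ≈ 243.43.
Law of sines: LM = KL·sin K/sin M ≈ 175.07.
Circumradius = KL/(2 sin M) ≈ 126.01.

126.010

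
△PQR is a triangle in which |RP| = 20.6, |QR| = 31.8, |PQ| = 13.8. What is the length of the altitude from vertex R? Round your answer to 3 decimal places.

14.766

Semiperimeter s = (31.8 + 20.6 + 13.8)/2 = 33.1.
Heron's formula: area = √(33.1·1.3·12.5·19.3) ≈ 101.89.
The altitude from R has length 2·area/|PQ| ≈ 14.766.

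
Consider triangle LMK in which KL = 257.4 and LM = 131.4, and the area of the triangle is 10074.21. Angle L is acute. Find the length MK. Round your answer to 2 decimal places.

170.85

From area = ½·KL·LM·sin L, we get sin L = 2·area/(KL·LM) ≈ 0.59571.
Taking the acute solution, ∠L ≈ 36.56°.
Law of cosines then gives MK ≈ 170.85.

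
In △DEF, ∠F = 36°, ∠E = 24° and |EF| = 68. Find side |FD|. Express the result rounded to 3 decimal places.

31.937

The third angle is ∠D = 180° − ∠E − ∠F = 120.00°.
Law of sines: |FD| = |EF|·sin E/sin D ≈ 31.937.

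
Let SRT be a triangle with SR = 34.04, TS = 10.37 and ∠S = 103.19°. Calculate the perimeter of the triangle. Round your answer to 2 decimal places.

perimeter ≈ 82.19

By the law of cosines, RT² = TS² + SR² − 2·TS·SR·cos S = 1427.4, so RT ≈ 37.78.
Semiperimeter s = (37.78+10.37+34.04)/2 = 41.095.
Perimeter = 37.78 + 10.37 + 34.04 = 82.19.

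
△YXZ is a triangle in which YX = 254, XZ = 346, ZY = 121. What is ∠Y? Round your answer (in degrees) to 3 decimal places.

131.288

By the law of cosines, cos Y = (ZY² + YX² − XZ²) / (2·ZY·YX) ≈ -0.65984, so ∠Y ≈ 131.29°.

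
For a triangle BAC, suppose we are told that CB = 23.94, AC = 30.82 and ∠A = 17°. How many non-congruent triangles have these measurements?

AC·sin A = 30.82·sin(17°) ≈ 9.011.
Since AC sin A < CB < AC (9.011 < 23.94 < 30.82), two triangles exist.

2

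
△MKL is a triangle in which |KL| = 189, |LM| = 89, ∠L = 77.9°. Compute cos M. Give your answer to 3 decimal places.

By the law of cosines, |MK|² = |KL|² + |LM|² − 2·|KL|·|LM|·cos L = 36590, so |MK| ≈ 191.29.
Law of cosines again: cos M = (|LM|² + |MK|² − |KL|²)/(2·|LM|·|MK|) ≈ 0.25816, so ∠M ≈ 75.04°.

0.258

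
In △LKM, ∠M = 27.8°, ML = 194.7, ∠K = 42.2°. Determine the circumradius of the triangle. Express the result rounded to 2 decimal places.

The third angle is ∠L = 180° − ∠K − ∠M = 110.00°.
Law of sines: KM = ML·sin L/sin K ≈ 272.37.
Law of sines: LK = ML·sin M/sin K ≈ 135.18.
Circumradius = ML/(2 sin K) ≈ 144.93.

R ≈ 144.93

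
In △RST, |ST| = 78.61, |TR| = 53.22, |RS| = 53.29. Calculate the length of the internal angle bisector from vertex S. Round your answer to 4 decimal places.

By the law of cosines, cos S = (|RS|² + |ST|² − |TR|²) / (2·|RS|·|ST|) ≈ 0.73846, so ∠S ≈ 42.40°.
The bisector from S has length 2·|RS|·|ST|·cos(∠S/2)/(|RS|+|ST|) ≈ 59.221.

t_S ≈ 59.2210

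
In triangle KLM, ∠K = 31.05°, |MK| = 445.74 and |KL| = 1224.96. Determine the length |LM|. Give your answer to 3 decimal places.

873.872

By the law of cosines, |LM|² = |MK|² + |KL|² − 2·|MK|·|KL|·cos K = 7.6365e+05, so |LM| ≈ 873.87.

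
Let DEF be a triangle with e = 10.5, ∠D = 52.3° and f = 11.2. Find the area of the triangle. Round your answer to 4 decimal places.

area ≈ 46.5239

Area = ½·e·f·sin D ≈ 46.524.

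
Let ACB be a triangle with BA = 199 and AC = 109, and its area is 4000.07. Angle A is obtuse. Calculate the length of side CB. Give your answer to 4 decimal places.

302.9943

From area = ½·BA·AC·sin A, we get sin A = 2·area/(BA·AC) ≈ 0.36882.
Taking the obtuse solution, ∠A ≈ 158.36°.
Law of cosines then gives CB ≈ 302.99.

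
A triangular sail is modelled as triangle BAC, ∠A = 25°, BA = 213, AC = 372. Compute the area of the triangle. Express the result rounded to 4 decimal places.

Area = ½·BA·AC·sin A ≈ 16743.

16743.2903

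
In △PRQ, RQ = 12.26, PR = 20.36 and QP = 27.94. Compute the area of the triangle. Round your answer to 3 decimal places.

Semiperimeter s = (12.26 + 27.94 + 20.36)/2 = 30.28.
Heron's formula: area = √(30.28·18.02·2.34·9.92) ≈ 112.54.

area ≈ 112.543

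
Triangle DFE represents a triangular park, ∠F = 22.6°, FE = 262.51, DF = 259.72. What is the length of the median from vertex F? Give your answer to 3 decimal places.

256.053

By the law of cosines, ED² = DF² + FE² − 2·DF·FE·cos F = 10479, so ED ≈ 102.37.
Median from F: ½√(2·DF² + 2·FE² − ED²) ≈ 256.05.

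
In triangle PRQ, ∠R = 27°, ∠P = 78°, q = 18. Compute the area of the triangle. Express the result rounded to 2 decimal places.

The third angle is ∠Q = 180° − ∠P − ∠R = 75.00°.
Law of sines: p = q·sin P/sin Q ≈ 18.228.
Law of sines: r = q·sin R/sin Q ≈ 8.4601.
Area = ½·q·p·sin R ≈ 74.477.

area ≈ 74.48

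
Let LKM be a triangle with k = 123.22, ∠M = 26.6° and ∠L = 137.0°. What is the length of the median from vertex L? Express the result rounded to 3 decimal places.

The third angle is ∠K = 180° − ∠M − ∠L = 16.40°.
Law of sines: l = k·sin L/sin K ≈ 297.64.
Law of sines: m = k·sin M/sin K ≈ 195.41.
Median from L: ½√(2·k² + 2·m² − l²) ≈ 67.359.

67.359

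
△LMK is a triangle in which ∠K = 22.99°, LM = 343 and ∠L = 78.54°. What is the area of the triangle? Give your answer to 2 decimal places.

The third angle is ∠M = 180° − ∠K − ∠L = 78.47°.
Law of sines: MK = LM·sin L/sin K ≈ 860.69.
Law of sines: KL = LM·sin M/sin K ≈ 860.48.
Area = ½·LM·MK·sin M ≈ 1.4463e+05.

area ≈ 144630.37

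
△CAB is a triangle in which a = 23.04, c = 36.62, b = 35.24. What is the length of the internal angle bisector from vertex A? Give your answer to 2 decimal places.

34.03

By the law of cosines, cos A = (b² + c² − a²) / (2·b·c) ≈ 0.79506, so ∠A ≈ 0.652 rad.
The bisector from A has length 2·b·c·cos(∠A/2)/(b+c) ≈ 34.027.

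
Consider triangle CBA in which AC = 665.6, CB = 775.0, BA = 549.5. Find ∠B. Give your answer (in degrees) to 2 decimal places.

57.35

By the law of cosines, cos B = (CB² + BA² − AC²) / (2·CB·BA) ≈ 0.53955, so ∠B ≈ 57.35°.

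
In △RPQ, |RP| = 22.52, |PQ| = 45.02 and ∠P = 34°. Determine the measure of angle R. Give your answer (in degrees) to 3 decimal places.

∠R ≈ 120.456°

By the law of cosines, |QR|² = |RP|² + |PQ|² − 2·|RP|·|PQ|·cos P = 852.91, so |QR| ≈ 29.205.
Law of cosines again: cos R = (|QR|² + |RP|² − |PQ|²)/(2·|QR|·|RP|) ≈ -0.50688, so ∠R ≈ 120.46°.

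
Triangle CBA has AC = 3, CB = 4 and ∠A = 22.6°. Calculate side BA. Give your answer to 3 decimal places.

Law of sines: sin B = AC·sin A/CB ≈ 0.28822.
Since CB ≥ AC, only the acute value applies: ∠B ≈ 16.75°.
Then ∠C = 180° − ∠A − ∠B ≈ 140.65°.
Law of sines gives BA = CB·sin C/sin A ≈ 6.5999.

6.600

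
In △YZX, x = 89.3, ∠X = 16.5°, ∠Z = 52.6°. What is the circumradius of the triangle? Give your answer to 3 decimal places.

R ≈ 157.210

The third angle is ∠Y = 180° − ∠Z − ∠X = 110.90°.
Law of sines: y = x·sin Y/sin X ≈ 293.73.
Law of sines: z = x·sin Z/sin X ≈ 249.78.
Circumradius = x/(2 sin X) ≈ 157.21.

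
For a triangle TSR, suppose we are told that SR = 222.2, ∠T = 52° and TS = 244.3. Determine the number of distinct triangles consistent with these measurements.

TS·sin T = 244.3·sin(52°) ≈ 192.5.
Since TS sin T < SR < TS (192.5 < 222.2 < 244.3), two triangles exist.

2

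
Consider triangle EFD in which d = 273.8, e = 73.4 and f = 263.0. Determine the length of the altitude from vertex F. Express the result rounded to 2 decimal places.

h_F ≈ 73.40

Semiperimeter s = (73.4 + 263 + 273.8)/2 = 305.1.
Heron's formula: area = √(305.1·231.7·42.1·31.3) ≈ 9651.6.
The altitude from F has length 2·area/f ≈ 73.396.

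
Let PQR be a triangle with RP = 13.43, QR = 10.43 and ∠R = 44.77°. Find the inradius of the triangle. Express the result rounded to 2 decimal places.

r ≈ 2.96

By the law of cosines, PQ² = QR² + RP² − 2·QR·RP·cos R = 90.26, so PQ ≈ 9.5005.
Area = ½·QR·RP·sin R ≈ 49.325.
Semiperimeter s = (10.43+13.43+9.5005)/2 = 16.68.
Inradius = area/s = 49.325/16.68 ≈ 2.9571.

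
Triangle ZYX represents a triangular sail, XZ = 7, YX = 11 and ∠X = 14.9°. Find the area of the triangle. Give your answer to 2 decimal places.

9.90

Area = ½·YX·XZ·sin X ≈ 9.8996.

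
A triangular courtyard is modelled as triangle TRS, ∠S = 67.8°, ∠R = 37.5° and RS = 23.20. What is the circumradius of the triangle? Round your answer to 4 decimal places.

12.0262

The third angle is ∠T = 180° − ∠R − ∠S = 74.70°.
Law of sines: ST = RS·sin R/sin T ≈ 14.642.
Law of sines: TR = RS·sin S/sin T ≈ 22.269.
Circumradius = RS/(2 sin T) ≈ 12.026.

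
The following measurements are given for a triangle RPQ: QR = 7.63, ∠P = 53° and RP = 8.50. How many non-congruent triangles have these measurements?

RP·sin P = 8.50·sin(53°) ≈ 6.788.
Since RP sin P < QR < RP (6.788 < 7.63 < 8.50), two triangles exist.

2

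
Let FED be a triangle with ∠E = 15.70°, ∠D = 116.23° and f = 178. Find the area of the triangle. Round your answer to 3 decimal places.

area ≈ 5168.844

The third angle is ∠F = 180° − ∠E − ∠D = 48.07°.
Law of sines: e = f·sin E/sin F ≈ 64.744.
Law of sines: d = f·sin D/sin F ≈ 214.62.
Area = ½·f·e·sin D ≈ 5168.8.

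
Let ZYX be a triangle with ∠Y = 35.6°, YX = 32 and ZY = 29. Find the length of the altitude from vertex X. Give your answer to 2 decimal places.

18.63

By the law of cosines, XZ² = ZY² + YX² − 2·ZY·YX·cos Y = 355.88, so XZ ≈ 18.865.
Area = ½·ZY·YX·sin Y ≈ 270.11.
The altitude from X has length 2·area/ZY ≈ 18.628.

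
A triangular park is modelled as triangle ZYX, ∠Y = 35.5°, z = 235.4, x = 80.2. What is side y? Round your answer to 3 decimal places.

176.368

By the law of cosines, y² = x² + z² − 2·x·z·cos Y = 31106, so y ≈ 176.37.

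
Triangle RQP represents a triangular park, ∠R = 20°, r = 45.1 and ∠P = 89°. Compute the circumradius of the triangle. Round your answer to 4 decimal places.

The third angle is ∠Q = 180° − ∠P − ∠R = 71.00°.
Law of sines: q = r·sin Q/sin R ≈ 124.68.
Law of sines: p = r·sin P/sin R ≈ 131.84.
Circumradius = r/(2 sin R) ≈ 65.932.

65.9318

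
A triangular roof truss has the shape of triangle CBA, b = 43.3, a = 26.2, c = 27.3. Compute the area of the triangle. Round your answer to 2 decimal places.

area ≈ 340.04

Semiperimeter s = (27.3 + 43.3 + 26.2)/2 = 48.4.
Heron's formula: area = √(48.4·21.1·5.1·22.2) ≈ 340.04.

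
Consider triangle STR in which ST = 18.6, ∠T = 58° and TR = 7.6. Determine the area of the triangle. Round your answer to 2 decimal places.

area ≈ 59.94

Area = ½·ST·TR·sin T ≈ 59.94.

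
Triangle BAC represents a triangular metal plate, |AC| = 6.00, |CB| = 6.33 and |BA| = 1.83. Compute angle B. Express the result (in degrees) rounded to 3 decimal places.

∠B ≈ 71.326°

By the law of cosines, cos B = (|CB|² + |BA|² − |AC|²) / (2·|CB|·|BA|) ≈ 0.32018, so ∠B ≈ 71.33°.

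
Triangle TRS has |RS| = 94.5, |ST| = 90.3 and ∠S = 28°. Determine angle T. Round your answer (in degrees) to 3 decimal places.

∠T ≈ 81.208°

By the law of cosines, |TR|² = |RS|² + |ST|² − 2·|RS|·|ST|·cos S = 2015.3, so |TR| ≈ 44.893.
Law of cosines again: cos T = (|ST|² + |TR|² − |RS|²)/(2·|ST|·|TR|) ≈ 0.15284, so ∠T ≈ 81.21°.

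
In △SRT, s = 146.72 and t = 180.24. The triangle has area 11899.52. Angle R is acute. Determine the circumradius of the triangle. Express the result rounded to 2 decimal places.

From area = ½·t·s·sin R, we get sin R = 2·area/(t·s) ≈ 0.89995.
Taking the acute solution, ∠R ≈ 64.15°.
Law of cosines then gives r ≈ 175.94.
Circumradius = r/(2 sin R) ≈ 97.748.

97.75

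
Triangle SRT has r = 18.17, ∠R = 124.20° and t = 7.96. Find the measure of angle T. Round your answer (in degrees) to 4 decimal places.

∠T ≈ 21.2434°

Law of sines: sin T = t·sin R/r ≈ 0.36233.
Since r ≥ t, only the acute value applies: ∠T ≈ 21.24°.
Then ∠S = 180° − ∠R − ∠T ≈ 34.56°.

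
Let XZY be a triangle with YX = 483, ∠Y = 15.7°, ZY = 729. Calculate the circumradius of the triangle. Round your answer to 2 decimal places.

R ≈ 544.34

By the law of cosines, XZ² = ZY² + YX² − 2·ZY·YX·cos Y = 86789, so XZ ≈ 294.6.
Area = ½·ZY·YX·sin Y ≈ 47640.
Circumradius = XZ/(2 sin Y) ≈ 544.34.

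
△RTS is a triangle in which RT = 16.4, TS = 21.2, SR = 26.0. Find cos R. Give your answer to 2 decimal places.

cos R ≈ 0.58

By the law of cosines, cos R = (SR² + RT² − TS²) / (2·SR·RT) ≈ 0.58105, so ∠R ≈ 54.48°.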